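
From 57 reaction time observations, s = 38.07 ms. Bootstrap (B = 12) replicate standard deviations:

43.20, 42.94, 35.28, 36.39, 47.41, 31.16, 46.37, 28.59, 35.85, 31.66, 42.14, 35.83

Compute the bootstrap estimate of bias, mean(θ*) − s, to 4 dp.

bias = −0.0017

mean(θ*) = (43.20 + 42.94 + 35.28 + 36.39 + 47.41 + 31.16 + 46.37 + 28.59 + 35.85 + 31.66 + 42.14 + 35.83) / 12 = 38.06833
bias = 38.06833 − 38.07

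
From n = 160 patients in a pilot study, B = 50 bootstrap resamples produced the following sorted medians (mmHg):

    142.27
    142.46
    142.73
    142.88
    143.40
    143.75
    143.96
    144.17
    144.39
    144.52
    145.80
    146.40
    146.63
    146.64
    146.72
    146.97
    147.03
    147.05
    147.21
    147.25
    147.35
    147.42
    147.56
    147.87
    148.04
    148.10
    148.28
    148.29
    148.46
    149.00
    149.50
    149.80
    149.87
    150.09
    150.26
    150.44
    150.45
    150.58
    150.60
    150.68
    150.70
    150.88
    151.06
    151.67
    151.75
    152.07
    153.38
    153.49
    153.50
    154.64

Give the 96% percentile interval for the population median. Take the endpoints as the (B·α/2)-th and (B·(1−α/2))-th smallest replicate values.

α = 0.04; lower rank = 50 × 0.020 = 1; upper rank = 50 × 0.980 = 49.
The 1st smallest replicate is 142.27; the 49th is 153.50.

(142.27, 153.50)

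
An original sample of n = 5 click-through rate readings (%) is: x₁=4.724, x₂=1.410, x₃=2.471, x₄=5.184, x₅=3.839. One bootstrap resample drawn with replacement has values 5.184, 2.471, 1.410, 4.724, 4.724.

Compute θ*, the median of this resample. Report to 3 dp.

θ* = 4.724

Sorted: 1.410, 2.471, 4.724, 4.724, 5.184
Median = middle value = 4.724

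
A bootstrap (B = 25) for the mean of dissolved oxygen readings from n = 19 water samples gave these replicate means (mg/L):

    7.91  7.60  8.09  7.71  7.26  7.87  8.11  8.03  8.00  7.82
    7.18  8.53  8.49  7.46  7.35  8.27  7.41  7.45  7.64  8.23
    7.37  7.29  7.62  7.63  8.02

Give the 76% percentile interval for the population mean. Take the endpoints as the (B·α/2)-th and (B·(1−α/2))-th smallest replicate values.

Sorted replicates: 7.18, 7.26, 7.29, 7.35, 7.37, 7.41, 7.45, 7.46, 7.60, 7.62, 7.63, 7.64, 7.71, 7.82, 7.87, 7.91, 8.00, 8.02, 8.03, 8.09, 8.11, 8.23, 8.27, 8.49, 8.53
α = 0.24; lower rank = 25 × 0.120 = 3; upper rank = 25 × 0.880 = 22.
The 3rd smallest replicate is 7.29; the 22nd is 8.23.

(7.29, 8.23)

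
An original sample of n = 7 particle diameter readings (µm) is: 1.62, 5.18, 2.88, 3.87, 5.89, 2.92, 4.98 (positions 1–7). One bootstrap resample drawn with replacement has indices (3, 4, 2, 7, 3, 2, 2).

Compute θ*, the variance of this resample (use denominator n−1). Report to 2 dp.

Resample values: 2.88, 3.87, 5.18, 4.98, 2.88, 5.18, 5.18.
Mean = 4.3071; sum of squared deviations = 7.0029
s² = 7.0029 / 6 = 1.1672

θ* = 1.17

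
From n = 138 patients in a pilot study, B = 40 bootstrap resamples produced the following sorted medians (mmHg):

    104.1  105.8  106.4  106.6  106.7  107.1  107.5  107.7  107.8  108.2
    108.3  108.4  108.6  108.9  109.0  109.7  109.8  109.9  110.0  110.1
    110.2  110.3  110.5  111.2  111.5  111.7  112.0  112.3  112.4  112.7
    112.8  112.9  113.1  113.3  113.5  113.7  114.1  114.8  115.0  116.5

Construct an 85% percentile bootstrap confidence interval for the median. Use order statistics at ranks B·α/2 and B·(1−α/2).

(106.4, 114.1)

α = 0.15; lower rank = 40 × 0.075 = 3; upper rank = 40 × 0.925 = 37.
The 3rd smallest replicate is 106.4; the 37th is 114.1.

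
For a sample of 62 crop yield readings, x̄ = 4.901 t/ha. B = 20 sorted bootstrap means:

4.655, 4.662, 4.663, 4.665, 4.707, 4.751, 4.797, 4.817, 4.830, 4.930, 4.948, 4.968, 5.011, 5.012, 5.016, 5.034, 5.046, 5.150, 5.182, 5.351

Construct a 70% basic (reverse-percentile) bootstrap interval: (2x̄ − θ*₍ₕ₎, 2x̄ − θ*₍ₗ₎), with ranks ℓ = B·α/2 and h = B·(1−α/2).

(4.756, 5.139)

Percentile endpoints at ranks 3 and 17: θ*₍3₎ = 4.663, θ*₍17₎ = 5.046.
Basic interval reflects these around x̄:
  lower = 2 × 4.901 − 5.046 = 4.756
  upper = 2 × 4.901 − 4.663 = 5.139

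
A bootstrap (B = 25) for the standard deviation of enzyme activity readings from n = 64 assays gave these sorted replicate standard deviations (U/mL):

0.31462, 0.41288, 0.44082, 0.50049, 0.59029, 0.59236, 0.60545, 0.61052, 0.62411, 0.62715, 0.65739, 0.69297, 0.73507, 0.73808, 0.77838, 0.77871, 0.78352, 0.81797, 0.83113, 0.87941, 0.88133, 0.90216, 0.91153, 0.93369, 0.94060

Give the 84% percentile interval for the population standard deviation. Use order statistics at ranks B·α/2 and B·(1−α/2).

(0.41288, 0.91153)

α = 0.16; lower rank = 25 × 0.080 = 2; upper rank = 25 × 0.920 = 23.
The 2nd smallest replicate is 0.41288; the 23rd is 0.91153.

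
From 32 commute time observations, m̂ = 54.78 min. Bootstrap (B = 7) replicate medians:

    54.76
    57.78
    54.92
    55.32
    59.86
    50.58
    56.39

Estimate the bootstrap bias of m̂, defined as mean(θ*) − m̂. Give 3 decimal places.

mean(θ*) = (54.76 + 57.78 + 54.92 + 55.32 + 59.86 + 50.58 + 56.39) / 7 = 55.6586
bias = 55.6586 − 54.78

bias = +0.879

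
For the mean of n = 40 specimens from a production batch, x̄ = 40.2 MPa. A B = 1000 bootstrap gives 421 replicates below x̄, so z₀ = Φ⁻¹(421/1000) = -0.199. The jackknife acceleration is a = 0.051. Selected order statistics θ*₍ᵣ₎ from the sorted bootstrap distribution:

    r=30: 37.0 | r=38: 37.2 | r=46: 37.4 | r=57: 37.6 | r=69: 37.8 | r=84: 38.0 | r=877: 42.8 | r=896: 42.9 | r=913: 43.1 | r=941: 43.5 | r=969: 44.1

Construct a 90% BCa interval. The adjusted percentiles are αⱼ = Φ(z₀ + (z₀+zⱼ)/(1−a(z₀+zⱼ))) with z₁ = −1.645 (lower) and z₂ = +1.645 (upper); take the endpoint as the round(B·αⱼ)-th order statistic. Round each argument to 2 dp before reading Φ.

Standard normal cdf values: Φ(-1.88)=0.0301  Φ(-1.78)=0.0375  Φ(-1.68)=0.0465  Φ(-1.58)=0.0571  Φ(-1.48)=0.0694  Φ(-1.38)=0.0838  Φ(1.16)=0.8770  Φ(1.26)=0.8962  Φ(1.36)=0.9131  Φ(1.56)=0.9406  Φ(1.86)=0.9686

(37.0, 43.1)

Lower: z₀ + z₁ = -0.199 + (-1.645) = -1.844; 1 − a(z₀+z₁) = 1 − (0.051)(-1.844) = 1.0940; argument = -0.199 + (-1.844)/1.0940 = -1.8845 → -1.88.
α₁ = Φ(-1.88) = 0.0301; rank = round(1000 × 0.0301) = 30; θ*₍30₎ = 37.0.
Upper: z₀ + z₂ = 1.446; 1 − a(z₀+z₂) = 0.9263; argument = 1.3621 → 1.36; α₂ = 0.9131; rank = 913; θ*₍913₎ = 43.1.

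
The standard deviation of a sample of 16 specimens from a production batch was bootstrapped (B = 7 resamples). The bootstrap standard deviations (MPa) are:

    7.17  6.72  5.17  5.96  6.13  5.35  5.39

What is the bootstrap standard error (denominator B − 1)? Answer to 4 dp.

SE* = 0.7514

Bootstrap SE is the standard deviation of the 7 replicate standard deviations.
Mean of replicates: (7.17 + 6.72 + 5.17 + 5.96 + 6.13 + 5.35 + 5.39) / 7 = 41.89000 / 7 = 5.98429
Sum of squared deviations: (+1.18571)² + (+0.73571)² + (−0.81429)² + (−0.02429)² + (+0.14571)² + (−0.63429)² + (−0.59429)² = 3.38757
Variance = 3.38757 / 6 = 0.56460
SE* = √0.56460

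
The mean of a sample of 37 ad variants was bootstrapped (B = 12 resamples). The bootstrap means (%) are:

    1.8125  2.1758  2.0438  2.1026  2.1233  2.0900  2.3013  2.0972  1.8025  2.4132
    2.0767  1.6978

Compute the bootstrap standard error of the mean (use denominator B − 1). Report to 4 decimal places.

Bootstrap SE is the standard deviation of the 12 replicate means.
Mean of replicates: (1.8125 + 2.1758 + 2.0438 + 2.1026 + 2.1233 + 2.0900 + 2.3013 + 2.0972 + 1.8025 + 2.4132 + 2.0767 + 1.6978) / 12 = 24.73670 / 12 = 2.06139
Sum of squared deviations: (−0.24889)² + (+0.11441)² + (−0.01759)² + (+0.04121)² + (+0.06191)² + (+0.02861)² + (+0.23991)² + (+0.03581)² + (−0.25889)² + (+0.35181)² + (+0.01531)² + (−0.36359)² = 0.46376
Variance = 0.46376 / 11 = 0.04216
SE* = √0.04216

SE* = 0.2053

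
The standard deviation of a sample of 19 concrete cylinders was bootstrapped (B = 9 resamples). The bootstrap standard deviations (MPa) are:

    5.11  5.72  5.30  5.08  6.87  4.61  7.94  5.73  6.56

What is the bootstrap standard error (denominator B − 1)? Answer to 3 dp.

SE* = 1.056

Bootstrap SE is the standard deviation of the 9 replicate standard deviations.
Mean of replicates: (5.11 + 5.72 + 5.30 + 5.08 + 6.87 + 4.61 + 7.94 + 5.73 + 6.56) / 9 = 52.9200 / 9 = 5.8800
Sum of squared deviations: (−0.7700)² + (−0.1600)² + (−0.5800)² + (−0.8000)² + (+0.9900)² + (−1.2700)² + (+2.0600)² + (−0.1500)² + (+0.6800)² = 8.9164
Variance = 8.9164 / 8 = 1.1146
SE* = √1.1146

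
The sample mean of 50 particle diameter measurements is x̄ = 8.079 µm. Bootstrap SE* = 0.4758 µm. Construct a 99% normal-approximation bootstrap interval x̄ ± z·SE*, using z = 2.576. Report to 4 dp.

(6.8533, 9.3047)

Margin = 2.576 × 0.4758 = 1.22566
Interval: 8.079 ± 1.22566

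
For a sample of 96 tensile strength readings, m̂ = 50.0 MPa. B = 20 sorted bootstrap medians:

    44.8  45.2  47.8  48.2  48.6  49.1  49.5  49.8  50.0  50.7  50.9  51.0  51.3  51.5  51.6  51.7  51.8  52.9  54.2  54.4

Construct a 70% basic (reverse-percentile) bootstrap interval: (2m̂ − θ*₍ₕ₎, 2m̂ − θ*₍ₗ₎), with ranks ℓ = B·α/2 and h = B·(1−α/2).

(48.2, 52.2)

Percentile endpoints at ranks 3 and 17: θ*₍3₎ = 47.8, θ*₍17₎ = 51.8.
Basic interval reflects these around m̂:
  lower = 2 × 50.0 − 51.8 = 48.2
  upper = 2 × 50.0 − 47.8 = 52.2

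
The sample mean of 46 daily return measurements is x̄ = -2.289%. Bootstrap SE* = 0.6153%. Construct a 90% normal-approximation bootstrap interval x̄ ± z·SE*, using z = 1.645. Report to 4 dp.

(-3.3012, -1.2768)

Margin = 1.645 × 0.6153 = 1.01217
Interval: -2.289 ± 1.01217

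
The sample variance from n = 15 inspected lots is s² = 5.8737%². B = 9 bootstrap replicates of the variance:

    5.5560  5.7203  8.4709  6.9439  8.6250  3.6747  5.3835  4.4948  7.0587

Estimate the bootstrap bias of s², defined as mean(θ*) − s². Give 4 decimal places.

bias = +0.3405

mean(θ*) = (5.5560 + 5.7203 + 8.4709 + 6.9439 + 8.6250 + 3.6747 + 5.3835 + 4.4948 + 7.0587) / 9 = 6.21420
bias = 6.21420 − 5.8737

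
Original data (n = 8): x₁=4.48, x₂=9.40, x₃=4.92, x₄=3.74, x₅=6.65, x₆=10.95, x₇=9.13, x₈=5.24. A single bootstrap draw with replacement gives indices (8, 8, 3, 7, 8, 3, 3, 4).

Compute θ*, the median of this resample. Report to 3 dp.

θ* = 5.080

Resample values: 5.24, 5.24, 4.92, 9.13, 5.24, 4.92, 4.92, 3.74.
Sorted: 3.74, 4.92, 4.92, 4.92, 5.24, 5.24, 5.24, 9.13
Median = average of the two middle values = 5.080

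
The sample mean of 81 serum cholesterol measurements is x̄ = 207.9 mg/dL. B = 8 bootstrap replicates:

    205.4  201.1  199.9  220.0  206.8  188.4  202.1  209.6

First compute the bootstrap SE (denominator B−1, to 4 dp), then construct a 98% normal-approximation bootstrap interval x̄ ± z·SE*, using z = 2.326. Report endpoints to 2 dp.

Mean of replicates = 204.1625; sum of squared deviations = 569.1387; SE* = √(569.1387/7) = 9.0170
Margin = 2.326 × 9.0170 = 20.974
Interval: 207.9 ± 20.974

(186.93, 228.87)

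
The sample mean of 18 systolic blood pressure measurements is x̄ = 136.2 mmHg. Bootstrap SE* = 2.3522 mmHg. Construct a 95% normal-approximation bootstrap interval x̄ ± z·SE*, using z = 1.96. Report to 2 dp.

(131.59, 140.81)

Margin = 1.96 × 2.3522 = 4.610
Interval: 136.2 ± 4.610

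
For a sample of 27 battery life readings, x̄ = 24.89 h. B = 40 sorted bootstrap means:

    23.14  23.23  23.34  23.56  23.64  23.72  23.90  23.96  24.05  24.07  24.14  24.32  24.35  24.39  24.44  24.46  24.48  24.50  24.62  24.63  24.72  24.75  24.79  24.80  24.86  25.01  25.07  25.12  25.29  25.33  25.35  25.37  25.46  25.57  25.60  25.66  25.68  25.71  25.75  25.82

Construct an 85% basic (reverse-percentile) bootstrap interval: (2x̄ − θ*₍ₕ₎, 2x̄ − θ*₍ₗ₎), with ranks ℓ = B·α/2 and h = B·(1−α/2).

(24.10, 26.44)

Percentile endpoints at ranks 3 and 37: θ*₍3₎ = 23.34, θ*₍37₎ = 25.68.
Basic interval reflects these around x̄:
  lower = 2 × 24.89 − 25.68 = 24.10
  upper = 2 × 24.89 − 23.34 = 26.44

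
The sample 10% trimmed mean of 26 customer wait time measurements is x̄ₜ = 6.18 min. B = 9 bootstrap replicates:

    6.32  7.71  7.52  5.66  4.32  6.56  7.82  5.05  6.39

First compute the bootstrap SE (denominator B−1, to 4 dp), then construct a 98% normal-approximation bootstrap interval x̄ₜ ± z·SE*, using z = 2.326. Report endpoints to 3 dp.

Mean of replicates = 6.3722; sum of squared deviations = 11.7086; SE* = √(11.7086/8) = 1.2098
Margin = 2.326 × 1.2098 = 2.8140
Interval: 6.18 ± 2.8140

(3.366, 8.994)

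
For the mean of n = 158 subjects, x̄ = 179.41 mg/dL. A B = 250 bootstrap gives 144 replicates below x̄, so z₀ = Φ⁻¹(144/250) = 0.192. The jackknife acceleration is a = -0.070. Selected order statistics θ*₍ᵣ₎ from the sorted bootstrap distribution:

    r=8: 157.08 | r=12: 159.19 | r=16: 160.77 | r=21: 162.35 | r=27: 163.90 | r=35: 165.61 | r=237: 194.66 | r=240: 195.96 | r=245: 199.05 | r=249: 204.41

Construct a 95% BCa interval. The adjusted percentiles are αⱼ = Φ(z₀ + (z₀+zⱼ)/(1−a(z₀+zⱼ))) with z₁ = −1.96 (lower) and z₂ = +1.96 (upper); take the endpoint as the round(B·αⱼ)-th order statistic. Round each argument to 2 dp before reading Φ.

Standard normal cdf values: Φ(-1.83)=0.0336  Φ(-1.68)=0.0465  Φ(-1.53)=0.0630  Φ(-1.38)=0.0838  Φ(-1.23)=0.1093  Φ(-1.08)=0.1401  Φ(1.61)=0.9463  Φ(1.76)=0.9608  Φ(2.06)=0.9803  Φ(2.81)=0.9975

(157.08, 199.05)

Lower: z₀ + z₁ = 0.192 + (-1.960) = -1.768; 1 − a(z₀+z₁) = 1 − (-0.070)(-1.768) = 0.8762; argument = 0.192 + (-1.768)/0.8762 = -1.8257 → -1.83.
α₁ = Φ(-1.83) = 0.0336; rank = round(250 × 0.0336) = 8; θ*₍8₎ = 157.08.
Upper: z₀ + z₂ = 2.152; 1 − a(z₀+z₂) = 1.1506; argument = 2.0623 → 2.06; α₂ = 0.9803; rank = 245; θ*₍245₎ = 199.05.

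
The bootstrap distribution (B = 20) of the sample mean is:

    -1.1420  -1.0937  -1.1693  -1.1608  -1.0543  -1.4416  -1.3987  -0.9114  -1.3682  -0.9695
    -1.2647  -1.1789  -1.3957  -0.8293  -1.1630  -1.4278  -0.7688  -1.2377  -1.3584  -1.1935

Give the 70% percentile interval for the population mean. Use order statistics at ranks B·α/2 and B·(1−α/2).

Sorted replicates: -1.4416, -1.4278, -1.3987, -1.3957, -1.3682, -1.3584, -1.2647, -1.2377, -1.1935, -1.1789, -1.1693, -1.1630, -1.1608, -1.1420, -1.0937, -1.0543, -0.9695, -0.9114, -0.8293, -0.7688
α = 0.30; lower rank = 20 × 0.150 = 3; upper rank = 20 × 0.850 = 17.
The 3rd smallest replicate is -1.3987; the 17th is -0.9695.

(-1.3987, -0.9695)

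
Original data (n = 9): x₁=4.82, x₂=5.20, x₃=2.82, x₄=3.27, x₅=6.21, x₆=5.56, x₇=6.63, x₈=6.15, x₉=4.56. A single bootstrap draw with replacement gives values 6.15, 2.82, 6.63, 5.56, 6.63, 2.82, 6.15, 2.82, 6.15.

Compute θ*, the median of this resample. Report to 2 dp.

Sorted: 2.82, 2.82, 2.82, 5.56, 6.15, 6.15, 6.15, 6.63, 6.63
Median = middle value = 6.15

θ* = 6.15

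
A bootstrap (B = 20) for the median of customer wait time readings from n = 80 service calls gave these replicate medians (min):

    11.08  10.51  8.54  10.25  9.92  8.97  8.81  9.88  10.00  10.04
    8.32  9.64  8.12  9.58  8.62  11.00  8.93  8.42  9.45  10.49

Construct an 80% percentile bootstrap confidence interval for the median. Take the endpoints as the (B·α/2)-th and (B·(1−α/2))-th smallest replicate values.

Sorted replicates: 8.12, 8.32, 8.42, 8.54, 8.62, 8.81, 8.93, 8.97, 9.45, 9.58, 9.64, 9.88, 9.92, 10.00, 10.04, 10.25, 10.49, 10.51, 11.00, 11.08
α = 0.20; lower rank = 20 × 0.100 = 2; upper rank = 20 × 0.900 = 18.
The 2nd smallest replicate is 8.32; the 18th is 10.51.

(8.32, 10.51)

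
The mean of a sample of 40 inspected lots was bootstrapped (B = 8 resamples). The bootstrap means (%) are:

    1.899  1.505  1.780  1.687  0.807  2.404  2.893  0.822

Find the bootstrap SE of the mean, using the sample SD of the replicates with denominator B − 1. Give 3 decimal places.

Bootstrap SE is the standard deviation of the 8 replicate means.
Mean of replicates: (1.899 + 1.505 + 1.780 + 1.687 + 0.807 + 2.404 + 2.893 + 0.822) / 8 = 13.7970 / 8 = 1.7246
Sum of squared deviations: (+0.1744)² + (−0.2196)² + (+0.0554)² + (−0.0376)² + (−0.9176)² + (+0.6794)² + (+1.1684)² + (−0.9026)² = 3.5665
Variance = 3.5665 / 7 = 0.5095
SE* = √0.5095

SE* = 0.714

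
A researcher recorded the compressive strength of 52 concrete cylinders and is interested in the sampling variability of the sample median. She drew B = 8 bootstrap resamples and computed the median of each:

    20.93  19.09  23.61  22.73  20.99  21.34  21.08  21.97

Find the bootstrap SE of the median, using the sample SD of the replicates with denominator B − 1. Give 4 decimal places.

SE* = 1.3508

Bootstrap SE is the standard deviation of the 8 replicate medians.
Mean of replicates: (20.93 + 19.09 + 23.61 + 22.73 + 20.99 + 21.34 + 21.08 + 21.97) / 8 = 171.74000 / 8 = 21.46750
Sum of squared deviations: (−0.53750)² + (−2.37750)² + (+2.14250)² + (+1.26250)² + (−0.47750)² + (−0.12750)² + (−0.38750)² + (+0.50250)² = 12.77255
Variance = 12.77255 / 7 = 1.82465
SE* = √1.82465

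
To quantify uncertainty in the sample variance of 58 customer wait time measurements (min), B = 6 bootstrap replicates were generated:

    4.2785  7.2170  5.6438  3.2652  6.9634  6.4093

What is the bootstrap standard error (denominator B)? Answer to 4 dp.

SE* = 1.4331

Bootstrap SE is the standard deviation of the 6 replicate variances.
Mean of replicates: (4.2785 + 7.2170 + 5.6438 + 3.2652 + 6.9634 + 6.4093) / 6 = 33.77720 / 6 = 5.62953
Sum of squared deviations: (−1.35103)² + (+1.58747)² + (+0.01427)² + (−2.36433)² + (+1.33387)² + (+0.77977)² = 12.32285
Variance = 12.32285 / 6 = 2.05381
SE* = √2.05381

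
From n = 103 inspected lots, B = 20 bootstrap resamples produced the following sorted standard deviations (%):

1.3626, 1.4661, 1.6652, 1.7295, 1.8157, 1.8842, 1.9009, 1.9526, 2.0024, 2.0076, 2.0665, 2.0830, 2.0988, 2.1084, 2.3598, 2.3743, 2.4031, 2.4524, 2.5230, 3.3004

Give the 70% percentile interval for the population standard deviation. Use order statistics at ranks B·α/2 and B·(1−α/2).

(1.6652, 2.4031)

α = 0.30; lower rank = 20 × 0.150 = 3; upper rank = 20 × 0.850 = 17.
The 3rd smallest replicate is 1.6652; the 17th is 2.4031.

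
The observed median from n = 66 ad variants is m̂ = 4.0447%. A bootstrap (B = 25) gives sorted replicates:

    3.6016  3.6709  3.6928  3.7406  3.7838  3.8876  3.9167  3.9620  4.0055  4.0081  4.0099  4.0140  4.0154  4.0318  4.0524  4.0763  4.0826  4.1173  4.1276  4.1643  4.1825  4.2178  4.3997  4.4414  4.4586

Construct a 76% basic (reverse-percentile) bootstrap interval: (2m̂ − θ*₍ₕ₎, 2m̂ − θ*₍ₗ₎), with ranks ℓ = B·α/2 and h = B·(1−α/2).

Percentile endpoints at ranks 3 and 22: θ*₍3₎ = 3.6928, θ*₍22₎ = 4.2178.
Basic interval reflects these around m̂:
  lower = 2 × 4.0447 − 4.2178 = 3.8716
  upper = 2 × 4.0447 − 3.6928 = 4.3966

(3.8716, 4.3966)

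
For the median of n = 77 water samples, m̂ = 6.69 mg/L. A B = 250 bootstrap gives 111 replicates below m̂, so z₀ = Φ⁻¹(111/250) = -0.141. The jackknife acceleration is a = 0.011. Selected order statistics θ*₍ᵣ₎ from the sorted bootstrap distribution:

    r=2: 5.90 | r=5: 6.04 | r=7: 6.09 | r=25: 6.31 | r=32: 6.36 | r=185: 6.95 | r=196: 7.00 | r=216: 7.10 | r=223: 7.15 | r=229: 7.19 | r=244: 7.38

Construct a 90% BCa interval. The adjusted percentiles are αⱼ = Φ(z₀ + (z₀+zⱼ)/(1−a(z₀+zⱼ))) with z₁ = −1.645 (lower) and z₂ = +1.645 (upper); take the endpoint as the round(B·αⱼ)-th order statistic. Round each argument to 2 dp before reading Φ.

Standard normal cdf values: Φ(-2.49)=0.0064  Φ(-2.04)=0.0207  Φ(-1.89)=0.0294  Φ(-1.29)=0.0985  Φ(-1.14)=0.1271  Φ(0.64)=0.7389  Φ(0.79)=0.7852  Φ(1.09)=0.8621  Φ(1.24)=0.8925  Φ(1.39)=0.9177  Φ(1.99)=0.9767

(6.09, 7.19)

Lower: z₀ + z₁ = -0.141 + (-1.645) = -1.786; 1 − a(z₀+z₁) = 1 − (0.011)(-1.786) = 1.0196; argument = -0.141 + (-1.786)/1.0196 = -1.8926 → -1.89.
α₁ = Φ(-1.89) = 0.0294; rank = round(250 × 0.0294) = 7; θ*₍7₎ = 6.09.
Upper: z₀ + z₂ = 1.504; 1 − a(z₀+z₂) = 0.9835; argument = 1.3883 → 1.39; α₂ = 0.9177; rank = 229; θ*₍229₎ = 7.19.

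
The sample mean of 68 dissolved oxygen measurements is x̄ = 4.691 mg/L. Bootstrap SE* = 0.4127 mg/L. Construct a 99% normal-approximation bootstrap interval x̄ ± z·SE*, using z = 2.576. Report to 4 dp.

(3.6279, 5.7541)

Margin = 2.576 × 0.4127 = 1.06312
Interval: 4.691 ± 1.06312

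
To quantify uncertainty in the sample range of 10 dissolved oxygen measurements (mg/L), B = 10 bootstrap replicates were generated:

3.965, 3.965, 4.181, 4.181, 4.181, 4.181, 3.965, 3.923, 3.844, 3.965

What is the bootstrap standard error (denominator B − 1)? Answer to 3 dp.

SE* = 0.131

Bootstrap SE is the standard deviation of the 10 replicate ranges.
Mean of replicates: (3.965 + 3.965 + 4.181 + 4.181 + 4.181 + 4.181 + 3.965 + 3.923 + 3.844 + 3.965) / 10 = 40.3510 / 10 = 4.0351
Sum of squared deviations: (−0.0701)² + (−0.0701)² + (+0.1459)² + (+0.1459)² + (+0.1459)² + (+0.1459)² + (−0.0701)² + (−0.1121)² + (−0.1911)² + (−0.0701)² = 0.1539
Variance = 0.1539 / 9 = 0.0171
SE* = √0.0171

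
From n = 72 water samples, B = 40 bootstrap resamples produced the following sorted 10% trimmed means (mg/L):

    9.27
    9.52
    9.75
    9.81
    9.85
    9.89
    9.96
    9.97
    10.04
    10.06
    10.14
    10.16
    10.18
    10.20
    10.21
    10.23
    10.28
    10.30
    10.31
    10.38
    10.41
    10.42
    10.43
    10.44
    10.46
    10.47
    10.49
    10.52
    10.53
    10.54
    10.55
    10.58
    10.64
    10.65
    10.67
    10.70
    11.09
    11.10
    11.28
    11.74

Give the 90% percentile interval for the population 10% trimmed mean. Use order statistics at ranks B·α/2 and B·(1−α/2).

(9.52, 11.10)

α = 0.10; lower rank = 40 × 0.050 = 2; upper rank = 40 × 0.950 = 38.
The 2nd smallest replicate is 9.52; the 38th is 11.10.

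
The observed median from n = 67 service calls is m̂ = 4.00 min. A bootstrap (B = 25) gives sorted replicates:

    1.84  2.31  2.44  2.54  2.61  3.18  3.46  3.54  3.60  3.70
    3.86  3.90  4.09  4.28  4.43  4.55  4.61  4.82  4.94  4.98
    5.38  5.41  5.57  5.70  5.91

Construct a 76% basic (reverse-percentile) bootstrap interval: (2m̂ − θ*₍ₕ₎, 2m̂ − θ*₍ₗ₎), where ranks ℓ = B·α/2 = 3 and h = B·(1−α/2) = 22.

(2.59, 5.56)

Percentile endpoints at ranks 3 and 22: θ*₍3₎ = 2.44, θ*₍22₎ = 5.41.
Basic interval reflects these around m̂:
  lower = 2 × 4.00 − 5.41 = 2.59
  upper = 2 × 4.00 − 2.44 = 5.56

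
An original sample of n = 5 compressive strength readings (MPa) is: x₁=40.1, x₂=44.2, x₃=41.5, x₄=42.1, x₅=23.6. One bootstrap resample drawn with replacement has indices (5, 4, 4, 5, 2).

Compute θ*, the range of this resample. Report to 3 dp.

θ* = 20.600

Resample values: 23.6, 42.1, 42.1, 23.6, 44.2.
Range = 44.2 − 23.6 = 20.600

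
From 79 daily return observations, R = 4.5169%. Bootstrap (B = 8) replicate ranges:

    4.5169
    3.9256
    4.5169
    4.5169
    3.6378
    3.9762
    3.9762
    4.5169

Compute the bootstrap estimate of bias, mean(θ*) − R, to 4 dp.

mean(θ*) = (4.5169 + 3.9256 + 4.5169 + 4.5169 + 3.6378 + 3.9762 + 3.9762 + 4.5169) / 8 = 4.19792
bias = 4.19792 − 4.5169

bias = −0.3190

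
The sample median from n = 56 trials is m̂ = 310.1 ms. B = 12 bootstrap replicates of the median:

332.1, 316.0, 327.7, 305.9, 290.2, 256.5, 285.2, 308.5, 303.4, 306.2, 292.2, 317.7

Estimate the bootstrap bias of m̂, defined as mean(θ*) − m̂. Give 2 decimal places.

bias = −6.63

mean(θ*) = (332.1 + 316.0 + 327.7 + 305.9 + 290.2 + 256.5 + 285.2 + 308.5 + 303.4 + 306.2 + 292.2 + 317.7) / 12 = 303.467
bias = 303.467 − 310.1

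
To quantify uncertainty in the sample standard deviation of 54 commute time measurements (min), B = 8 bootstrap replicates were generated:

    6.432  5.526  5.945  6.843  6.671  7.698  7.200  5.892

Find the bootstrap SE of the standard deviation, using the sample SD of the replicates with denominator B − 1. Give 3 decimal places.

SE* = 0.727

Bootstrap SE is the standard deviation of the 8 replicate standard deviations.
Mean of replicates: (6.432 + 5.526 + 5.945 + 6.843 + 6.671 + 7.698 + 7.200 + 5.892) / 8 = 52.2070 / 8 = 6.5259
Sum of squared deviations: (−0.0939)² + (−0.9999)² + (−0.5809)² + (+0.3171)² + (+0.1451)² + (+1.1721)² + (+0.6741)² + (−0.6339)² = 3.6977
Variance = 3.6977 / 7 = 0.5282
SE* = √0.5282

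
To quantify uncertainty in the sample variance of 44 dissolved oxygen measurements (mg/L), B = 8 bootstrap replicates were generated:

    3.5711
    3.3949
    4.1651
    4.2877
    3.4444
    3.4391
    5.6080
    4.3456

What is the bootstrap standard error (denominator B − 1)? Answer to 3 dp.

Bootstrap SE is the standard deviation of the 8 replicate variances.
Mean of replicates: (3.5711 + 3.3949 + 4.1651 + 4.2877 + 3.4444 + 3.4391 + 5.6080 + 4.3456) / 8 = 32.25590 / 8 = 4.03199
Sum of squared deviations: (−0.46089)² + (−0.63709)² + (+0.13311)² + (+0.25571)² + (−0.58759)² + (−0.59289)² + (+1.57601)² + (+0.31361)² = 3.98035
Variance = 3.98035 / 7 = 0.56862
SE* = √0.56862

SE* = 0.754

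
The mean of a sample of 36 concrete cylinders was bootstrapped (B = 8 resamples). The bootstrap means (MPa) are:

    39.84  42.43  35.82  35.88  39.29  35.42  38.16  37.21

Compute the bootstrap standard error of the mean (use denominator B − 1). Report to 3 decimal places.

SE* = 2.427

Bootstrap SE is the standard deviation of the 8 replicate means.
Mean of replicates: (39.84 + 42.43 + 35.82 + 35.88 + 39.29 + 35.42 + 38.16 + 37.21) / 8 = 304.0500 / 8 = 38.0063
Sum of squared deviations: (+1.8338)² + (+4.4237)² + (−2.1863)² + (−2.1262)² + (+1.2837)² + (−2.5862)² + (+0.1537)² + (−0.7963)² = 41.2272
Variance = 41.2272 / 7 = 5.8896
SE* = √5.8896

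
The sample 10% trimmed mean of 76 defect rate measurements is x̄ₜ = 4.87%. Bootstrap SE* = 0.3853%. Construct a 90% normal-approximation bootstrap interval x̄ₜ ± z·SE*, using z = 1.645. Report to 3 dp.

Margin = 1.645 × 0.3853 = 0.6338
Interval: 4.87 ± 0.6338

(4.236, 5.504)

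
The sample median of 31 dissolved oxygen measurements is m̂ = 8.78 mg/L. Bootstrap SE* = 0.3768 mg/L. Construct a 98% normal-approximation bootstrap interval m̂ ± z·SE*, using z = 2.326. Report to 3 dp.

Margin = 2.326 × 0.3768 = 0.8764
Interval: 8.78 ± 0.8764

(7.904, 9.656)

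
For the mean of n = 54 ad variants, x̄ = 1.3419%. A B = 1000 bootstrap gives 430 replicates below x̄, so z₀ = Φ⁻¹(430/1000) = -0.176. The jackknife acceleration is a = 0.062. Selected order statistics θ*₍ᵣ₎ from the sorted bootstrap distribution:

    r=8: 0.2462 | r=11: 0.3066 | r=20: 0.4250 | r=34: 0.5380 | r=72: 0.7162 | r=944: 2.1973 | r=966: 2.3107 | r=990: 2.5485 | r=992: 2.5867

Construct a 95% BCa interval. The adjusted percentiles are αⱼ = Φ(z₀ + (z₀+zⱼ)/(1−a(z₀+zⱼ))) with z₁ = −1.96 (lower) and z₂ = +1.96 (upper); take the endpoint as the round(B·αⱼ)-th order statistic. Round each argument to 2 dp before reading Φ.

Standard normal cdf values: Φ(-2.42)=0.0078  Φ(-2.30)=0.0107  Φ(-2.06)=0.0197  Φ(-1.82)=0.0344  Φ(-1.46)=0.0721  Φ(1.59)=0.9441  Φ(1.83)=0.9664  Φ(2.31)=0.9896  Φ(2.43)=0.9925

Lower: z₀ + z₁ = -0.176 + (-1.960) = -2.136; 1 − a(z₀+z₁) = 1 − (0.062)(-2.136) = 1.1324; argument = -0.176 + (-2.136)/1.1324 = -2.0622 → -2.06.
α₁ = Φ(-2.06) = 0.0197; rank = round(1000 × 0.0197) = 20; θ*₍20₎ = 0.4250.
Upper: z₀ + z₂ = 1.784; 1 − a(z₀+z₂) = 0.8894; argument = 1.8299 → 1.83; α₂ = 0.9664; rank = 966; θ*₍966₎ = 2.3107.

(0.4250, 2.3107)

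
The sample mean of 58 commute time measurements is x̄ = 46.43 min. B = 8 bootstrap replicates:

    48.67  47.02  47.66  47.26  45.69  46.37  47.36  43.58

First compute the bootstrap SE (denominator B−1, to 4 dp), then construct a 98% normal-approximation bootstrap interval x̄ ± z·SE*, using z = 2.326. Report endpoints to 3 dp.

(42.857, 50.003)

Mean of replicates = 46.7013; sum of squared deviations = 16.5175; SE* = √(16.5175/7) = 1.5361
Margin = 2.326 × 1.5361 = 3.5730
Interval: 46.43 ± 3.5730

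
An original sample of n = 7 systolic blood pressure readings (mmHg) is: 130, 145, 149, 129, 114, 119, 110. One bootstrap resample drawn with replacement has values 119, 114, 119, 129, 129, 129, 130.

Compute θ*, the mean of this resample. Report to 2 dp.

Mean = (119 + 114 + 119 + 129 + 129 + 129 + 130) / 7 = 869.0 / 7 = 124.14

θ* = 124.14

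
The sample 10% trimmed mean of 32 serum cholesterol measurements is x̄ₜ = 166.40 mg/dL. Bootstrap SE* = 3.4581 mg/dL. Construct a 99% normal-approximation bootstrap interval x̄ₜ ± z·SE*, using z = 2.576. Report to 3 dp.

(157.492, 175.308)

Margin = 2.576 × 3.4581 = 8.9081
Interval: 166.40 ± 8.9081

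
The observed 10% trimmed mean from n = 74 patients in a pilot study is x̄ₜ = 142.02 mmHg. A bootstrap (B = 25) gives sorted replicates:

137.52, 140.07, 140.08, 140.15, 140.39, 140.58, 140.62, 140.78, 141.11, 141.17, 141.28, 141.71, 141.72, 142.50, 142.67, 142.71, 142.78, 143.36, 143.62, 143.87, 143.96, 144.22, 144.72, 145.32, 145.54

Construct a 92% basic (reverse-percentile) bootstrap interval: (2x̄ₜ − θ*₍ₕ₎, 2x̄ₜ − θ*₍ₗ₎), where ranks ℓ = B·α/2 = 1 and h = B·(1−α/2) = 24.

Percentile endpoints at ranks 1 and 24: θ*₍1₎ = 137.52, θ*₍24₎ = 145.32.
Basic interval reflects these around x̄ₜ:
  lower = 2 × 142.02 − 145.32 = 138.72
  upper = 2 × 142.02 − 137.52 = 146.52

(138.72, 146.52)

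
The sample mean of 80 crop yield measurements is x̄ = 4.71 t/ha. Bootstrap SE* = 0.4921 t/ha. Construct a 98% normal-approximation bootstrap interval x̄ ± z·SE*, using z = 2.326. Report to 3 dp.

(3.565, 5.855)

Margin = 2.326 × 0.4921 = 1.1446
Interval: 4.71 ± 1.1446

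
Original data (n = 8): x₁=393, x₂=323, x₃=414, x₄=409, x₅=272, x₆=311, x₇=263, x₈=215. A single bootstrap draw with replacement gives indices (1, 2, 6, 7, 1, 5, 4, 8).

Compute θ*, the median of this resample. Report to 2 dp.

Resample values: 393, 323, 311, 263, 393, 272, 409, 215.
Sorted: 215, 263, 272, 311, 323, 393, 393, 409
Median = average of the two middle values = 317.00

θ* = 317.00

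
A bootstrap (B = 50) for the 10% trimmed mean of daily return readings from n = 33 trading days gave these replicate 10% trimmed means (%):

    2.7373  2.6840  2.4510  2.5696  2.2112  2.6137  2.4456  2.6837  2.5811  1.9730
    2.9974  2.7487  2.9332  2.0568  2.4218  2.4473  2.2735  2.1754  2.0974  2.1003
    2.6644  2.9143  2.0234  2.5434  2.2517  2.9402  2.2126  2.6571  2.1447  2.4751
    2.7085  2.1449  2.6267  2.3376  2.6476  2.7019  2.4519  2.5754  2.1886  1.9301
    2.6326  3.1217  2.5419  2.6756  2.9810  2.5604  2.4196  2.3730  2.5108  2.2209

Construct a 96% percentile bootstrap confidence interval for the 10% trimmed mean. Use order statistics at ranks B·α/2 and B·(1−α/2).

Sorted replicates: 1.9301, 1.9730, 2.0234, 2.0568, 2.0974, 2.1003, 2.1447, 2.1449, 2.1754, 2.1886, 2.2112, 2.2126, 2.2209, 2.2517, 2.2735, 2.3376, 2.3730, 2.4196, 2.4218, 2.4456, 2.4473, 2.4510, 2.4519, 2.4751, 2.5108, 2.5419, 2.5434, 2.5604, 2.5696, 2.5754, 2.5811, 2.6137, 2.6267, 2.6326, 2.6476, 2.6571, 2.6644, 2.6756, 2.6837, 2.6840, 2.7019, 2.7085, 2.7373, 2.7487, 2.9143, 2.9332, 2.9402, 2.9810, 2.9974, 3.1217
α = 0.04; lower rank = 50 × 0.020 = 1; upper rank = 50 × 0.980 = 49.
The 1st smallest replicate is 1.9301; the 49th is 2.9974.

(1.9301, 2.9974)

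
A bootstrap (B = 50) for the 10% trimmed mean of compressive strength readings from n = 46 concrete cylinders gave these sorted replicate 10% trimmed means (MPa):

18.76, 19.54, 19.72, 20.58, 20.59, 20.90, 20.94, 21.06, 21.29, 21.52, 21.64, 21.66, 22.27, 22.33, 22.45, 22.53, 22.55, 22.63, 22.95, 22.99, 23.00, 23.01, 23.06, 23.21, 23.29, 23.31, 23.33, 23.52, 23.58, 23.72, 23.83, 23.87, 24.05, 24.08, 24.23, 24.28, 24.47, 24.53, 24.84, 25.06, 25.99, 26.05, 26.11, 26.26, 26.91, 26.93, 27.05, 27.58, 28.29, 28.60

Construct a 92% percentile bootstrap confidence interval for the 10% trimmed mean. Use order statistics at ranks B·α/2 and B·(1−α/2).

(19.54, 27.58)

α = 0.08; lower rank = 50 × 0.040 = 2; upper rank = 50 × 0.960 = 48.
The 2nd smallest replicate is 19.54; the 48th is 27.58.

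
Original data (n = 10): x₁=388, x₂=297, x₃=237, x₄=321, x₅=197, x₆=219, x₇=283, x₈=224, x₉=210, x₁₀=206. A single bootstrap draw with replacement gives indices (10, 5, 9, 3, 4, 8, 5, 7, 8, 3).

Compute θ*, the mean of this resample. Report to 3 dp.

Resample values: 206, 197, 210, 237, 321, 224, 197, 283, 224, 237.
Mean = (206 + 197 + 210 + 237 + 321 + 224 + 197 + 283 + 224 + 237) / 10 = 2336.0 / 10 = 233.600

θ* = 233.600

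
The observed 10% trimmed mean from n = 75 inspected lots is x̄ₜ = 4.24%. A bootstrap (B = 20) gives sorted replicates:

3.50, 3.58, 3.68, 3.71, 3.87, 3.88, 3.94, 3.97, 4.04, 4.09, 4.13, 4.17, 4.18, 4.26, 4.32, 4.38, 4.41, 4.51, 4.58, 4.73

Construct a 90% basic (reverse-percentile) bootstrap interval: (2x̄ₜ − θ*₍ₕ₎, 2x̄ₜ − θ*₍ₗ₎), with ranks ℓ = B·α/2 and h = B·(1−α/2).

Percentile endpoints at ranks 1 and 19: θ*₍1₎ = 3.50, θ*₍19₎ = 4.58.
Basic interval reflects these around x̄ₜ:
  lower = 2 × 4.24 − 4.58 = 3.90
  upper = 2 × 4.24 − 3.50 = 4.98

(3.90, 4.98)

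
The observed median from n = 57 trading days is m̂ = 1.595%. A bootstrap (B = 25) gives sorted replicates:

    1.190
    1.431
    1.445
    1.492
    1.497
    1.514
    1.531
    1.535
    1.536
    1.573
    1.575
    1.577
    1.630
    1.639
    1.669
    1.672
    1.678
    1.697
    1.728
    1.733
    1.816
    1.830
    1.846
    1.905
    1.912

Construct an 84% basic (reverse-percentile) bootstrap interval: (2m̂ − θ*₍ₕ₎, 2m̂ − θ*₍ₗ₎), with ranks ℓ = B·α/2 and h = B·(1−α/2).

Percentile endpoints at ranks 2 and 23: θ*₍2₎ = 1.431, θ*₍23₎ = 1.846.
Basic interval reflects these around m̂:
  lower = 2 × 1.595 − 1.846 = 1.344
  upper = 2 × 1.595 − 1.431 = 1.759

(1.344, 1.759)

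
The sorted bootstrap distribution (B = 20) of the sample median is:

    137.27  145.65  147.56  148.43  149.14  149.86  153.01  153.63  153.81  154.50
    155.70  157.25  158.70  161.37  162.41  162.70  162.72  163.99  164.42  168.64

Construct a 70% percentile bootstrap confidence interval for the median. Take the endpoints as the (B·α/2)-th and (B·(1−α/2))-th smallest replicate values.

(147.56, 162.72)

α = 0.30; lower rank = 20 × 0.150 = 3; upper rank = 20 × 0.850 = 17.
The 3rd smallest replicate is 147.56; the 17th is 162.72.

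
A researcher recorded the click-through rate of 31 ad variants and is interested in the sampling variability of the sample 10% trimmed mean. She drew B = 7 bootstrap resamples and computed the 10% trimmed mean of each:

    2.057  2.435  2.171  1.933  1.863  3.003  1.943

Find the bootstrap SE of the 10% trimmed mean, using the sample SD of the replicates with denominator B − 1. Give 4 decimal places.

SE* = 0.4025

Bootstrap SE is the standard deviation of the 7 replicate 10% trimmed means.
Mean of replicates: (2.057 + 2.435 + 2.171 + 1.933 + 1.863 + 3.003 + 1.943) / 7 = 15.40500 / 7 = 2.20071
Sum of squared deviations: (−0.14371)² + (+0.23429)² + (−0.02971)² + (−0.26771)² + (−0.33771)² + (+0.80229)² + (−0.25771)² = 0.97223
Variance = 0.97223 / 6 = 0.16204
SE* = √0.16204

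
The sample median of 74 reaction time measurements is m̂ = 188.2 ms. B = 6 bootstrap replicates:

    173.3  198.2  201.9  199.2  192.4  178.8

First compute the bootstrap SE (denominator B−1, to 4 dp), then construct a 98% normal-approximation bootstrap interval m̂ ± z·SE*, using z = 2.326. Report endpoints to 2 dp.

Mean of replicates = 190.6333; sum of squared deviations = 701.1733; SE* = √(701.1733/5) = 11.8421
Margin = 2.326 × 11.8421 = 27.545
Interval: 188.2 ± 27.545

(160.66, 215.74)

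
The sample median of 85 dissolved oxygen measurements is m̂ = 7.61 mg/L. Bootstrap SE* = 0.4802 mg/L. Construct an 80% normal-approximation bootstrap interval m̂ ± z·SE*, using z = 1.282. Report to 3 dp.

Margin = 1.282 × 0.4802 = 0.6156
Interval: 7.61 ± 0.6156

(6.994, 8.226)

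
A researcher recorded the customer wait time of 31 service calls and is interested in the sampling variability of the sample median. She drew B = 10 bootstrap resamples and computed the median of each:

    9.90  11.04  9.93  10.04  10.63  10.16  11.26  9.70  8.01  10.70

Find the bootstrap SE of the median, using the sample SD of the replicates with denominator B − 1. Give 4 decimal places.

SE* = 0.9105

Bootstrap SE is the standard deviation of the 10 replicate medians.
Mean of replicates: (9.90 + 11.04 + 9.93 + 10.04 + 10.63 + 10.16 + 11.26 + 9.70 + 8.01 + 10.70) / 10 = 101.37000 / 10 = 10.13700
Sum of squared deviations: (−0.23700)² + (+0.90300)² + (−0.20700)² + (−0.09700)² + (+0.49300)² + (+0.02300)² + (+1.12300)² + (−0.43700)² + (−2.12700)² + (+0.56300)² = 7.46061
Variance = 7.46061 / 9 = 0.82896
SE* = √0.82896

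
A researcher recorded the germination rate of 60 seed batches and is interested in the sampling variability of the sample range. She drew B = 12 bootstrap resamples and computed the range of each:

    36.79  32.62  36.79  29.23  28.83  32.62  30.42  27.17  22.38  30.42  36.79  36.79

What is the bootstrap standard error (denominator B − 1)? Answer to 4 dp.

Bootstrap SE is the standard deviation of the 12 replicate ranges.
Mean of replicates: (36.79 + 32.62 + 36.79 + 29.23 + 28.83 + 32.62 + 30.42 + 27.17 + 22.38 + 30.42 + 36.79 + 36.79) / 12 = 380.85000 / 12 = 31.73750
Sum of squared deviations: (+5.05250)² + (+0.88250)² + (+5.05250)² + (−2.50750)² + (−2.90750)² + (+0.88250)² + (−1.31750)² + (−4.56750)² + (−9.35750)² + (−1.31750)² + (+5.05250)² + (+5.05250)² = 230.30622
Variance = 230.30622 / 11 = 20.93693
SE* = √20.93693

SE* = 4.5757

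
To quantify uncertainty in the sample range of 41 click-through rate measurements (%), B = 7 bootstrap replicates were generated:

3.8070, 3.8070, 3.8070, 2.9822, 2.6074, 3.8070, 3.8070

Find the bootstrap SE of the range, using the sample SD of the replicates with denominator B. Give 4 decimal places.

SE* = 0.4681

Bootstrap SE is the standard deviation of the 7 replicate ranges.
Mean of replicates: (3.8070 + 3.8070 + 3.8070 + 2.9822 + 2.6074 + 3.8070 + 3.8070) / 7 = 24.62460 / 7 = 3.51780
Sum of squared deviations: (+0.28920)² + (+0.28920)² + (+0.28920)² + (−0.53560)² + (−0.91040)² + (+0.28920)² + (+0.28920)² = 1.53388
Variance = 1.53388 / 7 = 0.21913
SE* = √0.21913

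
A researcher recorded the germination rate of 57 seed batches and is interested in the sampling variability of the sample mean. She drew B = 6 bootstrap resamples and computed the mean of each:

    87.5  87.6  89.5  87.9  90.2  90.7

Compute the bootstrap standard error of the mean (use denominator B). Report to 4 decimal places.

Bootstrap SE is the standard deviation of the 6 replicate means.
Mean of replicates: (87.5 + 87.6 + 89.5 + 87.9 + 90.2 + 90.7) / 6 = 533.40000 / 6 = 88.90000
Sum of squared deviations: (−1.40000)² + (−1.30000)² + (+0.60000)² + (−1.00000)² + (+1.30000)² + (+1.80000)² = 9.94000
Variance = 9.94000 / 6 = 1.65667
SE* = √1.65667

SE* = 1.2871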